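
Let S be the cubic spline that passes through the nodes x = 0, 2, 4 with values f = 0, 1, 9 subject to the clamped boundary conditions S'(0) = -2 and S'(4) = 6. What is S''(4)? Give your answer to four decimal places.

With σ_i denoting the second derivative at x_i, h_i = 2, 2, and Δ_i = (y_(i+1) − y_i)/h_i = 1/2, 4:
  2·σ_0 + 8·σ_1 + 2·σ_2 = 6(Δ_1 - Δ_0) = 21
Clamped end conditions give two more equations: 2h_0·σ_0 + h_0·σ_1 = 6(Δ_0 - S'(0)) = 15 and h_1·σ_1 + 2h_1·σ_2 = 6(S'(4) - Δ_1) = 12.
Forward elimination and back-substitution give σ_0 = 25/8, σ_1 = 5/4, σ_2 = 19/8.

2.3750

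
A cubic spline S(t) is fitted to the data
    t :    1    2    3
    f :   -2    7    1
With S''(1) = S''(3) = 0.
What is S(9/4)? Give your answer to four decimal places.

Let m_i = S''(x_i). Step sizes h_i = 1, 1; slopes of the chords Δ_i = (y_(i+1) - y_i)/h_i = 9, -6.
  1·m_0 + 4·m_1 + 1·m_2 = 6(Δ_1 - Δ_0) = -90
Natural end conditions: m_0 = m_2 = 0.
Hence m_0 = 0, m_1 = -45/2, m_2 = 0.
On [2, 3], S(t) = 7 + 3/2·(t - 2) - 45/4·(t - 2)² + 15/4·(t - 2)³.
With (t - 2) = 1/4: S(9/4) = 1723/256.

6.7305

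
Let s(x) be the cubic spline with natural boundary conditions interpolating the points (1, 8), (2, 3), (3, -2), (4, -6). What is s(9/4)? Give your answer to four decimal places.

1.7094

Write M_i for s''(x_i). With h_i = 1, 1, 1 and divided differences Δ_i = -5, -5, -4, the continuity of s' gives the tridiagonal system
  1·M_0 + 4·M_1 + 1·M_2 = 6(Δ_1 - Δ_0) = 0
  1·M_1 + 4·M_2 + 1·M_3 = 6(Δ_2 - Δ_1) = 6
Natural end conditions: M_0 = M_3 = 0.
Forward elimination and back-substitution give M_0 = 0, M_1 = -2/5, M_2 = 8/5, M_3 = 0.
On [2, 3], s(x) = 3 - 77/15·(x - 2) - 1/5·(x - 2)² + 1/3·(x - 2)³.
With (x - 2) = 1/4: s(9/4) = 547/320.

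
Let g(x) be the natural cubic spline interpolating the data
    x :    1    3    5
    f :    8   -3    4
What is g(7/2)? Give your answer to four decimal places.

Put m_i = g'' at the i-th knot. Here h = (2, 2) and Δ = (-11/2, 7/2), so the interior equations h_(i-1)·m_(i-1) + 2(h_(i-1)+h_i)·m_i + h_i·m_(i+1) = 6(Δ_i − Δ_(i-1)) read
  2·m_0 + 8·m_1 + 2·m_2 = 6(Δ_1 - Δ_0) = 54
Natural end conditions: m_0 = m_2 = 0.
Forward elimination and back-substitution give m_0 = 0, m_1 = 27/4, m_2 = 0.
On [3, 5], g(x) = -3 - 1·(x - 3) + 27/8·(x - 3)² - 9/16·(x - 3)³.
With (x - 3) = 1/2: g(7/2) = -349/128.

-2.7266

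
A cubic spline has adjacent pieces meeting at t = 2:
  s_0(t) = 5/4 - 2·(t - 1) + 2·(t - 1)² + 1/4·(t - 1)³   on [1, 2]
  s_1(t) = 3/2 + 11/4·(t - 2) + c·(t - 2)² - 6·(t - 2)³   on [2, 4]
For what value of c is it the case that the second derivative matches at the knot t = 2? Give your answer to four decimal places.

s_0''(t) = 4 + 3/2·(t - 1), so s_0''(2) = 11/2. On the right, s_1''(2) = 2c, so c = 11/4.

2.7500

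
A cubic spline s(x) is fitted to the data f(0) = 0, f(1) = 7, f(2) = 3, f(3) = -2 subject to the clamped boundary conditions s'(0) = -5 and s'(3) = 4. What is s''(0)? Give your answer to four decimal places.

Put M_i = s'' at the i-th knot. Here h = (1, 1, 1) and Δ = (7, -4, -5), so the interior equations h_(i-1)·M_(i-1) + 2(h_(i-1)+h_i)·M_i + h_i·M_(i+1) = 6(Δ_i − Δ_(i-1)) read
  1·M_0 + 4·M_1 + 1·M_2 = 6(Δ_1 - Δ_0) = -66
  1·M_1 + 4·M_2 + 1·M_3 = 6(Δ_2 - Δ_1) = -6
Clamped end conditions give two more equations: 2h_0·M_0 + h_0·M_1 = 6(Δ_0 - s'(0)) = 72 and h_2·M_2 + 2h_2·M_3 = 6(s'(3) - Δ_2) = 54.
Solving: M_0 = 252/5, M_1 = -144/5, M_2 = -6/5, M_3 = 138/5.

50.4000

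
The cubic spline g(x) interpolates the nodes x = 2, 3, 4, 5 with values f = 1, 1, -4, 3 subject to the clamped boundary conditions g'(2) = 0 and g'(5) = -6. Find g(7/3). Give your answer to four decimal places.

Write M_i for g''(x_i). With h_i = 1, 1, 1 and divided differences Δ_i = 0, -5, 7, the continuity of g' gives the tridiagonal system
  1·M_0 + 4·M_1 + 1·M_2 = 6(Δ_1 - Δ_0) = -30
  1·M_1 + 4·M_2 + 1·M_3 = 6(Δ_2 - Δ_1) = 72
Clamped end conditions give two more equations: 2h_0·M_0 + h_0·M_1 = 6(Δ_0 - g'(2)) = 0 and h_2·M_2 + 2h_2·M_3 = 6(g'(5) - Δ_2) = -78.
Forward elimination and back-substitution give M_0 = 48/5, M_1 = -96/5, M_2 = 186/5, M_3 = -288/5.
On [2, 3], g(x) = 1 + 0·(x - 2) + 24/5·(x - 2)² - 24/5·(x - 2)³.
With (x - 2) = 1/3: g(7/3) = 61/45.

1.3556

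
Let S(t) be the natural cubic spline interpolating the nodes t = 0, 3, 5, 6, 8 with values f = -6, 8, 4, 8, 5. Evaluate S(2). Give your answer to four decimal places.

6.5678

With m_i denoting the second derivative at x_i, h_i = 3, 2, 1, 2, and Δ_i = (y_(i+1) − y_i)/h_i = 14/3, -2, 4, -3/2:
  3·m_0 + 10·m_1 + 2·m_2 = 6(Δ_1 - Δ_0) = -40
  2·m_1 + 6·m_2 + 1·m_3 = 6(Δ_2 - Δ_1) = 36
  1·m_2 + 6·m_3 + 2·m_4 = 6(Δ_3 - Δ_2) = -33
Natural end conditions: m_0 = m_4 = 0.
Solving the tridiagonal system: m_0 = 0, m_1 = -949/163, m_2 = 1485/163, m_3 = -1144/163, m_4 = 0.
On [0, 3], S(t) = -6 + 7411/978·t + 0·t² - 949/2934·t³.
With t = 2: S(2) = 9635/1467.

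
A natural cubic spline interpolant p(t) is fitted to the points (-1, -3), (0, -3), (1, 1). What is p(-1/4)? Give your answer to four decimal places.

-3.3281

Put m_i = p'' at the i-th knot. Here h = (1, 1) and Δ = (0, 4), so the interior equations h_(i-1)·m_(i-1) + 2(h_(i-1)+h_i)·m_i + h_i·m_(i+1) = 6(Δ_i − Δ_(i-1)) read
  1·m_0 + 4·m_1 + 1·m_2 = 6(Δ_1 - Δ_0) = 24
Natural end conditions: m_0 = m_2 = 0.
Hence m_0 = 0, m_1 = 6, m_2 = 0.
On [-1, 0], p(t) = -3 - 1·(t + 1) + 0·(t + 1)² + 1·(t + 1)³.
With (t + 1) = 3/4: p(-1/4) = -213/64.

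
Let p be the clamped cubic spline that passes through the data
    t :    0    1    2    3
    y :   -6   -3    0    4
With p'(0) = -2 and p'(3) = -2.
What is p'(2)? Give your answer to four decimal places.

Write σ_i for p''(x_i). With h_i = 1, 1, 1 and divided differences Δ_i = 3, 3, 4, the continuity of p' gives the tridiagonal system
  1·σ_0 + 4·σ_1 + 1·σ_2 = 6(Δ_1 - Δ_0) = 0
  1·σ_1 + 4·σ_2 + 1·σ_3 = 6(Δ_2 - Δ_1) = 6
Clamped end conditions give two more equations: 2h_0·σ_0 + h_0·σ_1 = 6(Δ_0 - p'(0)) = 30 and h_2·σ_2 + 2h_2·σ_3 = 6(p'(3) - Δ_2) = -36.
Hence σ_0 = 92/5, σ_1 = -34/5, σ_2 = 44/5, σ_3 = -112/5.
On [2, 3], p'(t) = b_2 + 2c_2·(t - 2) + 3d_2·(t - 2)² with b_2 = Δ_2 - h_2(2σ_2 + σ_3)/6 = 24/5, c_2 = σ_2/2 = 22/5, d_2 = (σ_3 - σ_2)/(6h_2) = -26/5. So p'(2) = 24/5.

4.8000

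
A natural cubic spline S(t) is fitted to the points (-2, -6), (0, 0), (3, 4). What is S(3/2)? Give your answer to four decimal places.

Put m_i = S'' at the i-th knot. Here h = (2, 3) and Δ = (3, 4/3), so the interior equations h_(i-1)·m_(i-1) + 2(h_(i-1)+h_i)·m_i + h_i·m_(i+1) = 6(Δ_i − Δ_(i-1)) read
  2·m_0 + 10·m_1 + 3·m_2 = 6(Δ_1 - Δ_0) = -10
Natural end conditions: m_0 = m_2 = 0.
Forward elimination and back-substitution give m_0 = 0, m_1 = -1, m_2 = 0.
On [0, 3], S(t) = 0 + 7/3·t - 1/2·t² + 1/18·t³.
With t = 3/2: S(3/2) = 41/16.

2.5625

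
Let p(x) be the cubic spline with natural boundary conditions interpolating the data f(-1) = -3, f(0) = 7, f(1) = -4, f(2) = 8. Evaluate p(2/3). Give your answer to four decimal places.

Put σ_i = p'' at the i-th knot. Here h = (1, 1, 1) and Δ = (10, -11, 12), so the interior equations h_(i-1)·σ_(i-1) + 2(h_(i-1)+h_i)·σ_i + h_i·σ_(i+1) = 6(Δ_i − Δ_(i-1)) read
  1·σ_0 + 4·σ_1 + 1·σ_2 = 6(Δ_1 - Δ_0) = -126
  1·σ_1 + 4·σ_2 + 1·σ_3 = 6(Δ_2 - Δ_1) = 138
Natural end conditions: σ_0 = σ_3 = 0.
Solving the tridiagonal system: σ_0 = 0, σ_1 = -214/5, σ_2 = 226/5, σ_3 = 0.
On [0, 1], p(x) = 7 - 64/15·x - 107/5·x² + 44/3·x³.
With x = 2/3: p(2/3) = -409/405.

-1.0099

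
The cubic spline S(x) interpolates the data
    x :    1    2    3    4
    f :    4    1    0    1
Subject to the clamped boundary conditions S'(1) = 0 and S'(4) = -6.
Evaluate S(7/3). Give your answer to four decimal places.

0.0296

Put M_i = S'' at the i-th knot. Here h = (1, 1, 1) and Δ = (-3, -1, 1), so the interior equations h_(i-1)·M_(i-1) + 2(h_(i-1)+h_i)·M_i + h_i·M_(i+1) = 6(Δ_i − Δ_(i-1)) read
  1·M_0 + 4·M_1 + 1·M_2 = 6(Δ_1 - Δ_0) = 12
  1·M_1 + 4·M_2 + 1·M_3 = 6(Δ_2 - Δ_1) = 12
Clamped end conditions give two more equations: 2h_0·M_0 + h_0·M_1 = 6(Δ_0 - S'(1)) = -18 and h_2·M_2 + 2h_2·M_3 = 6(S'(4) - Δ_2) = -42.
Hence M_0 = -54/5, M_1 = 18/5, M_2 = 42/5, M_3 = -126/5.
On [2, 3], S(x) = 1 - 18/5·(x - 2) + 9/5·(x - 2)² + 4/5·(x - 2)³.
With (x - 2) = 1/3: S(7/3) = 4/135.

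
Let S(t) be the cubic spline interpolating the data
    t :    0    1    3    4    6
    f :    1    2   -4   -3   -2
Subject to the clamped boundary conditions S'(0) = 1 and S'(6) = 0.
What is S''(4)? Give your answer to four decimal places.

With M_i denoting the second derivative at x_i, h_i = 1, 2, 1, 2, and Δ_i = (y_(i+1) − y_i)/h_i = 1, -3, 1, 1/2:
  1·M_0 + 6·M_1 + 2·M_2 = 6(Δ_1 - Δ_0) = -24
  2·M_1 + 6·M_2 + 1·M_3 = 6(Δ_2 - Δ_1) = 24
  1·M_2 + 6·M_3 + 2·M_4 = 6(Δ_3 - Δ_2) = -3
Clamped end conditions give two more equations: 2h_0·M_0 + h_0·M_1 = 6(Δ_0 - S'(0)) = 0 and h_3·M_3 + 2h_3·M_4 = 6(S'(6) - Δ_3) = -3.
Solving the tridiagonal system: M_0 = 313/93, M_1 = -626/93, M_2 = 1211/186, M_3 = -149/93, M_4 = 19/372.

-1.6022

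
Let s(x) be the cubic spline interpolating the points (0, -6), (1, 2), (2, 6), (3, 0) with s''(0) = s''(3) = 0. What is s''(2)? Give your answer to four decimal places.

Let M_i = s''(x_i). Step sizes h_i = 1, 1, 1; slopes of the chords Δ_i = (y_(i+1) - y_i)/h_i = 8, 4, -6.
  1·M_0 + 4·M_1 + 1·M_2 = 6(Δ_1 - Δ_0) = -24
  1·M_1 + 4·M_2 + 1·M_3 = 6(Δ_2 - Δ_1) = -60
Natural end conditions: M_0 = M_3 = 0.
Hence M_0 = 0, M_1 = -12/5, M_2 = -72/5, M_3 = 0.

-14.4000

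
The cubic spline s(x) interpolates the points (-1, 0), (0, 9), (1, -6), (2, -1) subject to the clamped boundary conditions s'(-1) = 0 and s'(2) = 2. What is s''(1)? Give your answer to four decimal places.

Put m_i = s'' at the i-th knot. Here h = (1, 1, 1) and Δ = (9, -15, 5), so the interior equations h_(i-1)·m_(i-1) + 2(h_(i-1)+h_i)·m_i + h_i·m_(i+1) = 6(Δ_i − Δ_(i-1)) read
  1·m_0 + 4·m_1 + 1·m_2 = 6(Δ_1 - Δ_0) = -144
  1·m_1 + 4·m_2 + 1·m_3 = 6(Δ_2 - Δ_1) = 120
Clamped end conditions give two more equations: 2h_0·m_0 + h_0·m_1 = 6(Δ_0 - s'(-1)) = 54 and h_2·m_2 + 2h_2·m_3 = 6(s'(2) - Δ_2) = -18.
Solving: m_0 = 178/3, m_1 = -194/3, m_2 = 166/3, m_3 = -110/3.

55.3333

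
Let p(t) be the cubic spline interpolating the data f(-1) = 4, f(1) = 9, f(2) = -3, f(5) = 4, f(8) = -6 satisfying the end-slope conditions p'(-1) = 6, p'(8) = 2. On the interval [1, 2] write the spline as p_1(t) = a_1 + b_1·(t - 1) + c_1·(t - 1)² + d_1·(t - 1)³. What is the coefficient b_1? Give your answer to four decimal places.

-8.5648

Let m_i = p''(x_i). Step sizes h_i = 2, 1, 3, 3; slopes of the chords Δ_i = (y_(i+1) - y_i)/h_i = 5/2, -12, 7/3, -10/3.
  2·m_0 + 6·m_1 + 1·m_2 = 6(Δ_1 - Δ_0) = -87
  1·m_1 + 8·m_2 + 3·m_3 = 6(Δ_2 - Δ_1) = 86
  3·m_2 + 12·m_3 + 3·m_4 = 6(Δ_3 - Δ_2) = -34
Clamped end conditions give two more equations: 2h_0·m_0 + h_0·m_1 = 6(Δ_0 - p'(-1)) = -21 and h_3·m_3 + 2h_3·m_4 = 6(p'(8) - Δ_3) = 32.
Hence m_0 = 439/108, m_1 = -503/27, m_2 = 899/54, m_3 = -257/27, m_4 = 545/54.
On [1, 2], with p_1(t) = a_1 + b_1·(t - 1) + c_1·(t - 1)² + d_1·(t - 1)³: c_1 = m_1/2 = -503/54, d_1 = (m_2 - m_1)/(6h_1) = 635/108, b_1 = Δ_1 - h_1(2m_1 + m_2)/6 = -925/108.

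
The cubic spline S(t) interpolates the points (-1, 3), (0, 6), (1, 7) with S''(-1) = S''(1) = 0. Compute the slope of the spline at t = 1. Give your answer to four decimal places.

Write σ_i for S''(x_i). With h_i = 1, 1 and divided differences Δ_i = 3, 1, the continuity of S' gives the tridiagonal system
  1·σ_0 + 4·σ_1 + 1·σ_2 = 6(Δ_1 - Δ_0) = -12
Natural end conditions: σ_0 = σ_2 = 0.
Hence σ_0 = 0, σ_1 = -3, σ_2 = 0.
On [0, 1], S'(t) = b_1 + 2c_1·t + 3d_1·t² with b_1 = Δ_1 - h_1(2σ_1 + σ_2)/6 = 2, c_1 = σ_1/2 = -3/2, d_1 = (σ_2 - σ_1)/(6h_1) = 1/2. So S'(1) = 1/2.

0.5000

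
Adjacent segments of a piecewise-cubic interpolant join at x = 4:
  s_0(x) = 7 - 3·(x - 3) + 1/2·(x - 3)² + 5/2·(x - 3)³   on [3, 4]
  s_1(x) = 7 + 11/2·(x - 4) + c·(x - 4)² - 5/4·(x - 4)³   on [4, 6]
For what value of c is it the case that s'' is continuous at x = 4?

s_0''(x) = 1 + 15·(x - 3), so s_0''(4) = 16. On the right, s_1''(4) = 2c, so c = 8.

8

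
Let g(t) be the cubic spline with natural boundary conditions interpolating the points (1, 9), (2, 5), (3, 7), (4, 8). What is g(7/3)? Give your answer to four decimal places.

5.2469

Put M_i = g'' at the i-th knot. Here h = (1, 1, 1) and Δ = (-4, 2, 1), so the interior equations h_(i-1)·M_(i-1) + 2(h_(i-1)+h_i)·M_i + h_i·M_(i+1) = 6(Δ_i − Δ_(i-1)) read
  1·M_0 + 4·M_1 + 1·M_2 = 6(Δ_1 - Δ_0) = 36
  1·M_1 + 4·M_2 + 1·M_3 = 6(Δ_2 - Δ_1) = -6
Natural end conditions: M_0 = M_3 = 0.
Hence M_0 = 0, M_1 = 10, M_2 = -4, M_3 = 0.
On [2, 3], g(t) = 5 - 2/3·(t - 2) + 5·(t - 2)² - 7/3·(t - 2)³.
With (t - 2) = 1/3: g(7/3) = 425/81.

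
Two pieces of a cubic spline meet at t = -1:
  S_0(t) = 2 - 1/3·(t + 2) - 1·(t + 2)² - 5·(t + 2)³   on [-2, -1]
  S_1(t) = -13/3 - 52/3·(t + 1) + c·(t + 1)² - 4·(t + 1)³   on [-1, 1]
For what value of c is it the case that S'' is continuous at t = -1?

S_0''(t) = -2 - 30·(t + 2), so S_0''(-1) = -32. On the right, S_1''(-1) = 2c, so c = -16.

-16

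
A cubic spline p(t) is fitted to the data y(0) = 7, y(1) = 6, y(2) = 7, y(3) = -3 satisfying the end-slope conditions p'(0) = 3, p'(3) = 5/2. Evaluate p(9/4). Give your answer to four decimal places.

4.2422

Write M_i for p''(x_i). With h_i = 1, 1, 1 and divided differences Δ_i = -1, 1, -10, the continuity of p' gives the tridiagonal system
  1·M_0 + 4·M_1 + 1·M_2 = 6(Δ_1 - Δ_0) = 12
  1·M_1 + 4·M_2 + 1·M_3 = 6(Δ_2 - Δ_1) = -66
Clamped end conditions give two more equations: 2h_0·M_0 + h_0·M_1 = 6(Δ_0 - p'(0)) = -24 and h_2·M_2 + 2h_2·M_3 = 6(p'(3) - Δ_2) = 75.
Solving: M_0 = -61/3, M_1 = 50/3, M_2 = -103/3, M_3 = 164/3.
On [2, 3], p(t) = 7 - 23/3·(t - 2) - 103/6·(t - 2)² + 89/6·(t - 2)³.
With (t - 2) = 1/4: p(9/4) = 543/128.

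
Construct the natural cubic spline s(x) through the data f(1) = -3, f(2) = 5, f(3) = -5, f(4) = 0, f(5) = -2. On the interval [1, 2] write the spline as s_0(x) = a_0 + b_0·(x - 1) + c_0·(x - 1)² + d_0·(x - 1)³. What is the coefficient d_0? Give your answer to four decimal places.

-6.0179

Let M_i = s''(x_i). Step sizes h_i = 1, 1, 1, 1; slopes of the chords Δ_i = (y_(i+1) - y_i)/h_i = 8, -10, 5, -2.
  1·M_0 + 4·M_1 + 1·M_2 = 6(Δ_1 - Δ_0) = -108
  1·M_1 + 4·M_2 + 1·M_3 = 6(Δ_2 - Δ_1) = 90
  1·M_2 + 4·M_3 + 1·M_4 = 6(Δ_3 - Δ_2) = -42
Natural end conditions: M_0 = M_4 = 0.
Solving the tridiagonal system: M_0 = 0, M_1 = -1011/28, M_2 = 255/7, M_3 = -549/28, M_4 = 0.
On [1, 2], with s_0(x) = a_0 + b_0·(x - 1) + c_0·(x - 1)² + d_0·(x - 1)³: c_0 = M_0/2 = 0, d_0 = (M_1 - M_0)/(6h_0) = -337/56, b_0 = Δ_0 - h_0(2M_0 + M_1)/6 = 785/56.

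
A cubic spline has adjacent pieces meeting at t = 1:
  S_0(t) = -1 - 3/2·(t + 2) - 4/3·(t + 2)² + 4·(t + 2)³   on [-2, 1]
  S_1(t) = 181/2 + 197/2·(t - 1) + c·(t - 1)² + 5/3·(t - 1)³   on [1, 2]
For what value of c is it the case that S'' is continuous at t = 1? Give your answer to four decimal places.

S_0''(t) = -8/3 + 24·(t + 2), so S_0''(1) = 208/3. On the right, S_1''(1) = 2c, so c = 104/3.

34.6667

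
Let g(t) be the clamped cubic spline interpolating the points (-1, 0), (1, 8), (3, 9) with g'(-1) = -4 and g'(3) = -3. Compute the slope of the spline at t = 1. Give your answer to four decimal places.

5.1250

Write M_i for g''(x_i). With h_i = 2, 2 and divided differences Δ_i = 4, 1/2, the continuity of g' gives the tridiagonal system
  2·M_0 + 8·M_1 + 2·M_2 = 6(Δ_1 - Δ_0) = -21
Clamped end conditions give two more equations: 2h_0·M_0 + h_0·M_1 = 6(Δ_0 - g'(-1)) = 48 and h_1·M_1 + 2h_1·M_2 = 6(g'(3) - Δ_1) = -21.
Solving the tridiagonal system: M_0 = 119/8, M_1 = -23/4, M_2 = -19/8.
On [1, 3], g'(t) = b_1 + 2c_1·(t - 1) + 3d_1·(t - 1)² with b_1 = Δ_1 - h_1(2M_1 + M_2)/6 = 41/8, c_1 = M_1/2 = -23/8, d_1 = (M_2 - M_1)/(6h_1) = 9/32. So g'(1) = 41/8.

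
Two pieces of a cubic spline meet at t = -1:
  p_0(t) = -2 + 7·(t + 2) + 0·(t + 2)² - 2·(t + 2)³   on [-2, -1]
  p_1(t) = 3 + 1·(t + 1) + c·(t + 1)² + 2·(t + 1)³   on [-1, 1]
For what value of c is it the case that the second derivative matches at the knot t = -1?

p_0''(t) = 0 - 12·(t + 2), so p_0''(-1) = -12. On the right, p_1''(-1) = 2c, so c = -6.

-6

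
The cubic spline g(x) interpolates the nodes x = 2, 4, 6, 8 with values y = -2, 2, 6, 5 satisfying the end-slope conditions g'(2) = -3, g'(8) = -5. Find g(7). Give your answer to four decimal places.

7.1333

Put M_i = g'' at the i-th knot. Here h = (2, 2, 2) and Δ = (2, 2, -1/2), so the interior equations h_(i-1)·M_(i-1) + 2(h_(i-1)+h_i)·M_i + h_i·M_(i+1) = 6(Δ_i − Δ_(i-1)) read
  2·M_0 + 8·M_1 + 2·M_2 = 6(Δ_1 - Δ_0) = 0
  2·M_1 + 8·M_2 + 2·M_3 = 6(Δ_2 - Δ_1) = -15
Clamped end conditions give two more equations: 2h_0·M_0 + h_0·M_1 = 6(Δ_0 - g'(2)) = 30 and h_2·M_2 + 2h_2·M_3 = 6(g'(8) - Δ_2) = -27.
Forward elimination and back-substitution give M_0 = 259/30, M_1 = -34/15, M_2 = 13/30, M_3 = -209/30.
On [6, 8], g(x) = 6 + 23/15·(x - 6) + 13/60·(x - 6)² - 37/60·(x - 6)³.
With (x - 6) = 1: g(7) = 107/15.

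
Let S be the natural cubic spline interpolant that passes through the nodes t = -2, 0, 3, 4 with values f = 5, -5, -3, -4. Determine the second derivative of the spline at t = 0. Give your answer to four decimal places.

4.2535

Write σ_i for S''(x_i). With h_i = 2, 3, 1 and divided differences Δ_i = -5, 2/3, -1, the continuity of S' gives the tridiagonal system
  2·σ_0 + 10·σ_1 + 3·σ_2 = 6(Δ_1 - Δ_0) = 34
  3·σ_1 + 8·σ_2 + 1·σ_3 = 6(Δ_2 - Δ_1) = -10
Natural end conditions: σ_0 = σ_3 = 0.
Solving the tridiagonal system: σ_0 = 0, σ_1 = 302/71, σ_2 = -202/71, σ_3 = 0.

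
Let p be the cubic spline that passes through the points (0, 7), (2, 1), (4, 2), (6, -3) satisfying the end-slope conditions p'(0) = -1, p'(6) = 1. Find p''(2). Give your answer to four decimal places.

5.4667

Let σ_i = p''(x_i). Step sizes h_i = 2, 2, 2; slopes of the chords Δ_i = (y_(i+1) - y_i)/h_i = -3, 1/2, -5/2.
  2·σ_0 + 8·σ_1 + 2·σ_2 = 6(Δ_1 - Δ_0) = 21
  2·σ_1 + 8·σ_2 + 2·σ_3 = 6(Δ_2 - Δ_1) = -18
Clamped end conditions give two more equations: 2h_0·σ_0 + h_0·σ_1 = 6(Δ_0 - p'(0)) = -12 and h_2·σ_2 + 2h_2·σ_3 = 6(p'(6) - Δ_2) = 21.
Hence σ_0 = -86/15, σ_1 = 82/15, σ_2 = -169/30, σ_3 = 121/15.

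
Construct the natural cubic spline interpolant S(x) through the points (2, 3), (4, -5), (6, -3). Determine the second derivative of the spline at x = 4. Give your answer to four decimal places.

Put m_i = S'' at the i-th knot. Here h = (2, 2) and Δ = (-4, 1), so the interior equations h_(i-1)·m_(i-1) + 2(h_(i-1)+h_i)·m_i + h_i·m_(i+1) = 6(Δ_i − Δ_(i-1)) read
  2·m_0 + 8·m_1 + 2·m_2 = 6(Δ_1 - Δ_0) = 30
Natural end conditions: m_0 = m_2 = 0.
Solving: m_0 = 0, m_1 = 15/4, m_2 = 0.

3.7500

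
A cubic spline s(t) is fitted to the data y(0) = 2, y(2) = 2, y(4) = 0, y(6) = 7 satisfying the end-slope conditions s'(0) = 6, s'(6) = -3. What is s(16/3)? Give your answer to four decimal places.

6.5778

With m_i denoting the second derivative at x_i, h_i = 2, 2, 2, and Δ_i = (y_(i+1) − y_i)/h_i = 0, -1, 7/2:
  2·m_0 + 8·m_1 + 2·m_2 = 6(Δ_1 - Δ_0) = -6
  2·m_1 + 8·m_2 + 2·m_3 = 6(Δ_2 - Δ_1) = 27
Clamped end conditions give two more equations: 2h_0·m_0 + h_0·m_1 = 6(Δ_0 - s'(0)) = -36 and h_2·m_2 + 2h_2·m_3 = 6(s'(6) - Δ_2) = -39.
Solving: m_0 = -89/10, m_1 = -1/5, m_2 = 67/10, m_3 = -131/10.
On [4, 6], s(t) = 0 + 17/5·(t - 4) + 67/20·(t - 4)² - 33/20·(t - 4)³.
With (t - 4) = 4/3: s(16/3) = 296/45.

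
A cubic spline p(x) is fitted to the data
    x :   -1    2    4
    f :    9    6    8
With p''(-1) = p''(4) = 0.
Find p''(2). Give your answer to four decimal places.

1.2000

Put m_i = p'' at the i-th knot. Here h = (3, 2) and Δ = (-1, 1), so the interior equations h_(i-1)·m_(i-1) + 2(h_(i-1)+h_i)·m_i + h_i·m_(i+1) = 6(Δ_i − Δ_(i-1)) read
  3·m_0 + 10·m_1 + 2·m_2 = 6(Δ_1 - Δ_0) = 12
Natural end conditions: m_0 = m_2 = 0.
Hence m_0 = 0, m_1 = 6/5, m_2 = 0.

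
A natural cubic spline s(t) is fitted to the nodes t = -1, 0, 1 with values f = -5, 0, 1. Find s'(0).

Put σ_i = s'' at the i-th knot. Here h = (1, 1) and Δ = (5, 1), so the interior equations h_(i-1)·σ_(i-1) + 2(h_(i-1)+h_i)·σ_i + h_i·σ_(i+1) = 6(Δ_i − Δ_(i-1)) read
  1·σ_0 + 4·σ_1 + 1·σ_2 = 6(Δ_1 - Δ_0) = -24
Natural end conditions: σ_0 = σ_2 = 0.
Hence σ_0 = 0, σ_1 = -6, σ_2 = 0.
On [0, 1], s'(t) = b_1 + 2c_1·t + 3d_1·t² with b_1 = Δ_1 - h_1(2σ_1 + σ_2)/6 = 3, c_1 = σ_1/2 = -3, d_1 = (σ_2 - σ_1)/(6h_1) = 1. So s'(0) = 3.

3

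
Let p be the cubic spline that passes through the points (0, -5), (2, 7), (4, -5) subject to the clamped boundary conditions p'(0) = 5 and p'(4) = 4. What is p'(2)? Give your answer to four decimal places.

Put M_i = p'' at the i-th knot. Here h = (2, 2) and Δ = (6, -6), so the interior equations h_(i-1)·M_(i-1) + 2(h_(i-1)+h_i)·M_i + h_i·M_(i+1) = 6(Δ_i − Δ_(i-1)) read
  2·M_0 + 8·M_1 + 2·M_2 = 6(Δ_1 - Δ_0) = -72
Clamped end conditions give two more equations: 2h_0·M_0 + h_0·M_1 = 6(Δ_0 - p'(0)) = 6 and h_1·M_1 + 2h_1·M_2 = 6(p'(4) - Δ_1) = 60.
Hence M_0 = 41/4, M_1 = -35/2, M_2 = 95/4.
On [2, 4], p'(x) = b_1 + 2c_1·(x - 2) + 3d_1·(x - 2)² with b_1 = Δ_1 - h_1(2M_1 + M_2)/6 = -9/4, c_1 = M_1/2 = -35/4, d_1 = (M_2 - M_1)/(6h_1) = 55/16. So p'(2) = -9/4.

-2.2500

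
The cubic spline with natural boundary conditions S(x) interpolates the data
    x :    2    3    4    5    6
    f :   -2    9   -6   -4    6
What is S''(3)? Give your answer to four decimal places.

Let M_i = S''(x_i). Step sizes h_i = 1, 1, 1, 1; slopes of the chords Δ_i = (y_(i+1) - y_i)/h_i = 11, -15, 2, 10.
  1·M_0 + 4·M_1 + 1·M_2 = 6(Δ_1 - Δ_0) = -156
  1·M_1 + 4·M_2 + 1·M_3 = 6(Δ_2 - Δ_1) = 102
  1·M_2 + 4·M_3 + 1·M_4 = 6(Δ_3 - Δ_2) = 48
Natural end conditions: M_0 = M_4 = 0.
Hence M_0 = 0, M_1 = -675/14, M_2 = 258/7, M_3 = 39/14, M_4 = 0.

-48.2143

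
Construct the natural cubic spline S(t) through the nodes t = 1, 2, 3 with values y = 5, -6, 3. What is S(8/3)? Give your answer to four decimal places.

-1.4815

With M_i denoting the second derivative at x_i, h_i = 1, 1, and Δ_i = (y_(i+1) − y_i)/h_i = -11, 9:
  1·M_0 + 4·M_1 + 1·M_2 = 6(Δ_1 - Δ_0) = 120
Natural end conditions: M_0 = M_2 = 0.
Hence M_0 = 0, M_1 = 30, M_2 = 0.
On [2, 3], S(t) = -6 - 1·(t - 2) + 15·(t - 2)² - 5·(t - 2)³.
With (t - 2) = 2/3: S(8/3) = -40/27.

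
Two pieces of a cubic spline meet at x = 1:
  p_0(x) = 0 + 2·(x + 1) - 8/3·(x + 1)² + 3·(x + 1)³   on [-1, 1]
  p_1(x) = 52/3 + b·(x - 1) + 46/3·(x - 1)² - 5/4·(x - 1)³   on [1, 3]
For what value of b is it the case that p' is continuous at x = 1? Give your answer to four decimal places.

27.3333

p_0'(x) = 2 - 16/3·(x + 1) + 9·(x + 1)², so p_0'(1) = 82/3. On the right, p_1'(1) = b, so b = 82/3.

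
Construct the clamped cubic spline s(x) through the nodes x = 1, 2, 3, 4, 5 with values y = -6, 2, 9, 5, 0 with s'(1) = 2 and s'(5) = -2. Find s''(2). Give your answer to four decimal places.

-2.2857

Write M_i for s''(x_i). With h_i = 1, 1, 1, 1 and divided differences Δ_i = 8, 7, -4, -5, the continuity of s' gives the tridiagonal system
  1·M_0 + 4·M_1 + 1·M_2 = 6(Δ_1 - Δ_0) = -6
  1·M_1 + 4·M_2 + 1·M_3 = 6(Δ_2 - Δ_1) = -66
  1·M_2 + 4·M_3 + 1·M_4 = 6(Δ_3 - Δ_2) = -6
Clamped end conditions give two more equations: 2h_0·M_0 + h_0·M_1 = 6(Δ_0 - s'(1)) = 36 and h_3·M_3 + 2h_3·M_4 = 6(s'(5) - Δ_3) = 18.
Solving the tridiagonal system: M_0 = 134/7, M_1 = -16/7, M_2 = -16, M_3 = 2/7, M_4 = 62/7.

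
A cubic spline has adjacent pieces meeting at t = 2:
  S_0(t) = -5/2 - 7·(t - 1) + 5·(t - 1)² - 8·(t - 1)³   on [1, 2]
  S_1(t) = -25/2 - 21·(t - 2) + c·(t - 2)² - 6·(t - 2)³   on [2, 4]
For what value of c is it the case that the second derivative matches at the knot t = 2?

-19

S_0''(t) = 10 - 48·(t - 1), so S_0''(2) = -38. On the right, S_1''(2) = 2c, so c = -19.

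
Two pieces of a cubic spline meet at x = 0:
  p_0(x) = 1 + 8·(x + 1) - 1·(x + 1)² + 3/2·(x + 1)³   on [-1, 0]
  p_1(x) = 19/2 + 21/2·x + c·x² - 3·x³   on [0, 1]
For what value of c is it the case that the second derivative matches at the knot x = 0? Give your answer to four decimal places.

3.5000

p_0''(x) = -2 + 9·(x + 1), so p_0''(0) = 7. On the right, p_1''(0) = 2c, so c = 7/2.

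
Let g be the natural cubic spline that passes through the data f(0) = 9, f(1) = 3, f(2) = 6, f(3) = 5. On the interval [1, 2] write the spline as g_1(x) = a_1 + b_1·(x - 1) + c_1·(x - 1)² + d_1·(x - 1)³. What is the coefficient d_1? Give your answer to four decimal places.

With σ_i denoting the second derivative at x_i, h_i = 1, 1, 1, and Δ_i = (y_(i+1) − y_i)/h_i = -6, 3, -1:
  1·σ_0 + 4·σ_1 + 1·σ_2 = 6(Δ_1 - Δ_0) = 54
  1·σ_1 + 4·σ_2 + 1·σ_3 = 6(Δ_2 - Δ_1) = -24
Natural end conditions: σ_0 = σ_3 = 0.
Solving: σ_0 = 0, σ_1 = 16, σ_2 = -10, σ_3 = 0.
On [1, 2], with g_1(x) = a_1 + b_1·(x - 1) + c_1·(x - 1)² + d_1·(x - 1)³: c_1 = σ_1/2 = 8, d_1 = (σ_2 - σ_1)/(6h_1) = -13/3, b_1 = Δ_1 - h_1(2σ_1 + σ_2)/6 = -2/3.

-4.3333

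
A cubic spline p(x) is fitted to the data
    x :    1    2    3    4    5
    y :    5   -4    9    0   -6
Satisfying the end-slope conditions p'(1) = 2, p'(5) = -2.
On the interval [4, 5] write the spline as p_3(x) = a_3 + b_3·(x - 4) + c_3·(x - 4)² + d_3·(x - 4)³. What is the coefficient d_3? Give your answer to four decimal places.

Put M_i = p'' at the i-th knot. Here h = (1, 1, 1, 1) and Δ = (-9, 13, -9, -6), so the interior equations h_(i-1)·M_(i-1) + 2(h_(i-1)+h_i)·M_i + h_i·M_(i+1) = 6(Δ_i − Δ_(i-1)) read
  1·M_0 + 4·M_1 + 1·M_2 = 6(Δ_1 - Δ_0) = 132
  1·M_1 + 4·M_2 + 1·M_3 = 6(Δ_2 - Δ_1) = -132
  1·M_2 + 4·M_3 + 1·M_4 = 6(Δ_3 - Δ_2) = 18
Clamped end conditions give two more equations: 2h_0·M_0 + h_0·M_1 = 6(Δ_0 - p'(1)) = -66 and h_3·M_3 + 2h_3·M_4 = 6(p'(5) - Δ_3) = 24.
Hence M_0 = -1795/28, M_1 = 871/14, M_2 = -211/4, M_3 = 235/14, M_4 = 101/28.
On [4, 5], with p_3(x) = a_3 + b_3·(x - 4) + c_3·(x - 4)² + d_3·(x - 4)³: c_3 = M_3/2 = 235/28, d_3 = (M_4 - M_3)/(6h_3) = -123/56, b_3 = Δ_3 - h_3(2M_3 + M_4)/6 = -683/56.

-2.1964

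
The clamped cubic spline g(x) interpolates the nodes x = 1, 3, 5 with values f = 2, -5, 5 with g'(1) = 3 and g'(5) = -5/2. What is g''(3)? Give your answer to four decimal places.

15.5000

Let m_i = g''(x_i). Step sizes h_i = 2, 2; slopes of the chords Δ_i = (y_(i+1) - y_i)/h_i = -7/2, 5.
  2·m_0 + 8·m_1 + 2·m_2 = 6(Δ_1 - Δ_0) = 51
Clamped end conditions give two more equations: 2h_0·m_0 + h_0·m_1 = 6(Δ_0 - g'(1)) = -39 and h_1·m_1 + 2h_1·m_2 = 6(g'(5) - Δ_1) = -45.
Solving the tridiagonal system: m_0 = -35/2, m_1 = 31/2, m_2 = -19.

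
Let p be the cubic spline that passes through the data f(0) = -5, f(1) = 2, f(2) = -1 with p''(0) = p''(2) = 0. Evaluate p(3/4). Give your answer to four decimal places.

1.0703

Put M_i = p'' at the i-th knot. Here h = (1, 1) and Δ = (7, -3), so the interior equations h_(i-1)·M_(i-1) + 2(h_(i-1)+h_i)·M_i + h_i·M_(i+1) = 6(Δ_i − Δ_(i-1)) read
  1·M_0 + 4·M_1 + 1·M_2 = 6(Δ_1 - Δ_0) = -60
Natural end conditions: M_0 = M_2 = 0.
Forward elimination and back-substitution give M_0 = 0, M_1 = -15, M_2 = 0.
On [0, 1], p(t) = -5 + 19/2·t + 0·t² - 5/2·t³.
With t = 3/4: p(3/4) = 137/128.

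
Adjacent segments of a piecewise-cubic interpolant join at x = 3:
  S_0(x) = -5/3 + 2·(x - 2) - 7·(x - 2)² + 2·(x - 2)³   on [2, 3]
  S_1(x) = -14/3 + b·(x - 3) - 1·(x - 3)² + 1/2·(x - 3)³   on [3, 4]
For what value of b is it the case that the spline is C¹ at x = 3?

S_0'(x) = 2 - 14·(x - 2) + 6·(x - 2)², so S_0'(3) = -6. On the right, S_1'(3) = b, so b = -6.

-6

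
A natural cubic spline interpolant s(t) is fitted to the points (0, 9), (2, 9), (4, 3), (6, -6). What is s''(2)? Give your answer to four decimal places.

-2.1000

With M_i denoting the second derivative at x_i, h_i = 2, 2, 2, and Δ_i = (y_(i+1) − y_i)/h_i = 0, -3, -9/2:
  2·M_0 + 8·M_1 + 2·M_2 = 6(Δ_1 - Δ_0) = -18
  2·M_1 + 8·M_2 + 2·M_3 = 6(Δ_2 - Δ_1) = -9
Natural end conditions: M_0 = M_3 = 0.
Solving the tridiagonal system: M_0 = 0, M_1 = -21/10, M_2 = -3/5, M_3 = 0.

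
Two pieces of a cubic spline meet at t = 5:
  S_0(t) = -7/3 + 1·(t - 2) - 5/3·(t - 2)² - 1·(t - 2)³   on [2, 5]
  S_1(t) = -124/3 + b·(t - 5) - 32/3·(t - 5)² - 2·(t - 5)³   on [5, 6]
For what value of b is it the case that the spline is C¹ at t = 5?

S_0'(t) = 1 - 10/3·(t - 2) - 3·(t - 2)², so S_0'(5) = -36. On the right, S_1'(5) = b, so b = -36.

-36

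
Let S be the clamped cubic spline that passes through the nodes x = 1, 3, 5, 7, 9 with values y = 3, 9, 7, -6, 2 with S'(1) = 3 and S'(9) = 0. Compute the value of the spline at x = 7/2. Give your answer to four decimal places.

9.9004

With M_i denoting the second derivative at x_i, h_i = 2, 2, 2, 2, and Δ_i = (y_(i+1) − y_i)/h_i = 3, -1, -13/2, 4:
  2·M_0 + 8·M_1 + 2·M_2 = 6(Δ_1 - Δ_0) = -24
  2·M_1 + 8·M_2 + 2·M_3 = 6(Δ_2 - Δ_1) = -33
  2·M_2 + 8·M_3 + 2·M_4 = 6(Δ_3 - Δ_2) = 63
Clamped end conditions give two more equations: 2h_0·M_0 + h_0·M_1 = 6(Δ_0 - S'(1)) = 0 and h_3·M_3 + 2h_3·M_4 = 6(S'(9) - Δ_3) = -24.
Hence M_0 = 81/112, M_1 = -81/56, M_2 = -111/16, M_3 = 711/56, M_4 = -1383/112.
On [3, 5], S(x) = 9 + 255/112·(x - 3) - 81/112·(x - 3)² - 205/448·(x - 3)³.
With (x - 3) = 1/2: S(7/2) = 5069/512.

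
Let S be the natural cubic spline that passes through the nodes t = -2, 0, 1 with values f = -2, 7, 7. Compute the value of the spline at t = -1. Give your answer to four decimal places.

3.6250

Let M_i = S''(x_i). Step sizes h_i = 2, 1; slopes of the chords Δ_i = (y_(i+1) - y_i)/h_i = 9/2, 0.
  2·M_0 + 6·M_1 + 1·M_2 = 6(Δ_1 - Δ_0) = -27
Natural end conditions: M_0 = M_2 = 0.
Solving: M_0 = 0, M_1 = -9/2, M_2 = 0.
On [-2, 0], S(t) = -2 + 6·(t + 2) + 0·(t + 2)² - 3/8·(t + 2)³.
With (t + 2) = 1: S(-1) = 29/8.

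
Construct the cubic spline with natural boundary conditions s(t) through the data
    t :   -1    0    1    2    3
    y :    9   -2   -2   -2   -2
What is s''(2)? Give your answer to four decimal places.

Put m_i = s'' at the i-th knot. Here h = (1, 1, 1, 1) and Δ = (-11, 0, 0, 0), so the interior equations h_(i-1)·m_(i-1) + 2(h_(i-1)+h_i)·m_i + h_i·m_(i+1) = 6(Δ_i − Δ_(i-1)) read
  1·m_0 + 4·m_1 + 1·m_2 = 6(Δ_1 - Δ_0) = 66
  1·m_1 + 4·m_2 + 1·m_3 = 6(Δ_2 - Δ_1) = 0
  1·m_2 + 4·m_3 + 1·m_4 = 6(Δ_3 - Δ_2) = 0
Natural end conditions: m_0 = m_4 = 0.
Forward elimination and back-substitution give m_0 = 0, m_1 = 495/28, m_2 = -33/7, m_3 = 33/28, m_4 = 0.

1.1786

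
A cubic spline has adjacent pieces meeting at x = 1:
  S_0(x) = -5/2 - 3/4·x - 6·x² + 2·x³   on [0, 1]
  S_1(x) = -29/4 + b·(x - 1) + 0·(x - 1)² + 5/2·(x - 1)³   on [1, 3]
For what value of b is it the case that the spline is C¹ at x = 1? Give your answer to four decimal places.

S_0'(x) = -3/4 - 12·x + 6·x², so S_0'(1) = -27/4. On the right, S_1'(1) = b, so b = -27/4.

-6.7500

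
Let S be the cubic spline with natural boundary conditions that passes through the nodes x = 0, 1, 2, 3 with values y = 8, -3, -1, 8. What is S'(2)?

7

Put M_i = S'' at the i-th knot. Here h = (1, 1, 1) and Δ = (-11, 2, 9), so the interior equations h_(i-1)·M_(i-1) + 2(h_(i-1)+h_i)·M_i + h_i·M_(i+1) = 6(Δ_i − Δ_(i-1)) read
  1·M_0 + 4·M_1 + 1·M_2 = 6(Δ_1 - Δ_0) = 78
  1·M_1 + 4·M_2 + 1·M_3 = 6(Δ_2 - Δ_1) = 42
Natural end conditions: M_0 = M_3 = 0.
Solving: M_0 = 0, M_1 = 18, M_2 = 6, M_3 = 0.
On [2, 3], S'(x) = b_2 + 2c_2·(x - 2) + 3d_2·(x - 2)² with b_2 = Δ_2 - h_2(2M_2 + M_3)/6 = 7, c_2 = M_2/2 = 3, d_2 = (M_3 - M_2)/(6h_2) = -1. So S'(2) = 7.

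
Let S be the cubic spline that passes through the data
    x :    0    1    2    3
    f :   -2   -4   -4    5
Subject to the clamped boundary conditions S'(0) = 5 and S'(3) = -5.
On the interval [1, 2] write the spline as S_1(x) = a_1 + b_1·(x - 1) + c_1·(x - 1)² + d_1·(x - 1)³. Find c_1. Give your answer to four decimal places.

Let M_i = S''(x_i). Step sizes h_i = 1, 1, 1; slopes of the chords Δ_i = (y_(i+1) - y_i)/h_i = -2, 0, 9.
  1·M_0 + 4·M_1 + 1·M_2 = 6(Δ_1 - Δ_0) = 12
  1·M_1 + 4·M_2 + 1·M_3 = 6(Δ_2 - Δ_1) = 54
Clamped end conditions give two more equations: 2h_0·M_0 + h_0·M_1 = 6(Δ_0 - S'(0)) = -42 and h_2·M_2 + 2h_2·M_3 = 6(S'(3) - Δ_2) = -84.
Solving: M_0 = -328/15, M_1 = 26/15, M_2 = 404/15, M_3 = -832/15.
On [1, 2], with S_1(x) = a_1 + b_1·(x - 1) + c_1·(x - 1)² + d_1·(x - 1)³: c_1 = M_1/2 = 13/15, d_1 = (M_2 - M_1)/(6h_1) = 21/5, b_1 = Δ_1 - h_1(2M_1 + M_2)/6 = -76/15.

0.8667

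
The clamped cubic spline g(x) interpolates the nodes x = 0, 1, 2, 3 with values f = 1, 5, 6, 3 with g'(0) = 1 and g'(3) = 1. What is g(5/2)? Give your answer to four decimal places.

Write σ_i for g''(x_i). With h_i = 1, 1, 1 and divided differences Δ_i = 4, 1, -3, the continuity of g' gives the tridiagonal system
  1·σ_0 + 4·σ_1 + 1·σ_2 = 6(Δ_1 - Δ_0) = -18
  1·σ_1 + 4·σ_2 + 1·σ_3 = 6(Δ_2 - Δ_1) = -24
Clamped end conditions give two more equations: 2h_0·σ_0 + h_0·σ_1 = 6(Δ_0 - g'(0)) = 18 and h_2·σ_2 + 2h_2·σ_3 = 6(g'(3) - Δ_2) = 24.
Solving the tridiagonal system: σ_0 = 58/5, σ_1 = -26/5, σ_2 = -44/5, σ_3 = 82/5.
On [2, 3], g(x) = 6 - 14/5·(x - 2) - 22/5·(x - 2)² + 21/5·(x - 2)³.
With (x - 2) = 1/2: g(5/2) = 161/40.

4.0250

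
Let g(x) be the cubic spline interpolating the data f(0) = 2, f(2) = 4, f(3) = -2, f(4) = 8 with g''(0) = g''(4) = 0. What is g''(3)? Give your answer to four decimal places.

Write M_i for g''(x_i). With h_i = 2, 1, 1 and divided differences Δ_i = 1, -6, 10, the continuity of g' gives the tridiagonal system
  2·M_0 + 6·M_1 + 1·M_2 = 6(Δ_1 - Δ_0) = -42
  1·M_1 + 4·M_2 + 1·M_3 = 6(Δ_2 - Δ_1) = 96
Natural end conditions: M_0 = M_3 = 0.
Solving: M_0 = 0, M_1 = -264/23, M_2 = 618/23, M_3 = 0.

26.8696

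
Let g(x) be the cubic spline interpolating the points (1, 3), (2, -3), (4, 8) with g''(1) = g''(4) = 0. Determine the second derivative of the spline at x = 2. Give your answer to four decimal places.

With M_i denoting the second derivative at x_i, h_i = 1, 2, and Δ_i = (y_(i+1) − y_i)/h_i = -6, 11/2:
  1·M_0 + 6·M_1 + 2·M_2 = 6(Δ_1 - Δ_0) = 69
Natural end conditions: M_0 = M_2 = 0.
Solving the tridiagonal system: M_0 = 0, M_1 = 23/2, M_2 = 0.

11.5000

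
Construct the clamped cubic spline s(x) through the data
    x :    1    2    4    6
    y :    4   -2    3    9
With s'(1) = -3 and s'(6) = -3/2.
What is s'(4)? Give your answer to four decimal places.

5.6739

Put M_i = s'' at the i-th knot. Here h = (1, 2, 2) and Δ = (-6, 5/2, 3), so the interior equations h_(i-1)·M_(i-1) + 2(h_(i-1)+h_i)·M_i + h_i·M_(i+1) = 6(Δ_i − Δ_(i-1)) read
  1·M_0 + 6·M_1 + 2·M_2 = 6(Δ_1 - Δ_0) = 51
  2·M_1 + 8·M_2 + 2·M_3 = 6(Δ_2 - Δ_1) = 3
Clamped end conditions give two more equations: 2h_0·M_0 + h_0·M_1 = 6(Δ_0 - s'(1)) = -18 and h_2·M_2 + 2h_2·M_3 = 6(s'(6) - Δ_2) = -27.
Forward elimination and back-substitution give M_0 = -336/23, M_1 = 258/23, M_2 = -39/46, M_3 = -291/46.
On [4, 6], s'(x) = b_2 + 2c_2·(x - 4) + 3d_2·(x - 4)² with b_2 = Δ_2 - h_2(2M_2 + M_3)/6 = 261/46, c_2 = M_2/2 = -39/92, d_2 = (M_3 - M_2)/(6h_2) = -21/46. So s'(4) = 261/46.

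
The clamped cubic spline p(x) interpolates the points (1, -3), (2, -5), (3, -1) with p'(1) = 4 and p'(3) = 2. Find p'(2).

0

Put M_i = p'' at the i-th knot. Here h = (1, 1) and Δ = (-2, 4), so the interior equations h_(i-1)·M_(i-1) + 2(h_(i-1)+h_i)·M_i + h_i·M_(i+1) = 6(Δ_i − Δ_(i-1)) read
  1·M_0 + 4·M_1 + 1·M_2 = 6(Δ_1 - Δ_0) = 36
Clamped end conditions give two more equations: 2h_0·M_0 + h_0·M_1 = 6(Δ_0 - p'(1)) = -36 and h_1·M_1 + 2h_1·M_2 = 6(p'(3) - Δ_1) = -12.
Forward elimination and back-substitution give M_0 = -28, M_1 = 20, M_2 = -16.
On [2, 3], p'(x) = b_1 + 2c_1·(x - 2) + 3d_1·(x - 2)² with b_1 = Δ_1 - h_1(2M_1 + M_2)/6 = 0, c_1 = M_1/2 = 10, d_1 = (M_2 - M_1)/(6h_1) = -6. So p'(2) = 0.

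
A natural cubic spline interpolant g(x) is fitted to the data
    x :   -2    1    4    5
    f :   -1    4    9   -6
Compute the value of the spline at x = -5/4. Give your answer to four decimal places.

-0.9623

Put M_i = g'' at the i-th knot. Here h = (3, 3, 1) and Δ = (5/3, 5/3, -15), so the interior equations h_(i-1)·M_(i-1) + 2(h_(i-1)+h_i)·M_i + h_i·M_(i+1) = 6(Δ_i − Δ_(i-1)) read
  3·M_0 + 12·M_1 + 3·M_2 = 6(Δ_1 - Δ_0) = 0
  3·M_1 + 8·M_2 + 1·M_3 = 6(Δ_2 - Δ_1) = -100
Natural end conditions: M_0 = M_3 = 0.
Hence M_0 = 0, M_1 = 100/29, M_2 = -400/29, M_3 = 0.
On [-2, 1], g(x) = -1 - 5/87·(x + 2) + 0·(x + 2)² + 50/261·(x + 2)³.
With (x + 2) = 3/4: g(-5/4) = -893/928.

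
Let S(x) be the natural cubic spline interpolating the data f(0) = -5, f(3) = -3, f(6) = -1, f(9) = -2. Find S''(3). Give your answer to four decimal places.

0.1333

With σ_i denoting the second derivative at x_i, h_i = 3, 3, 3, and Δ_i = (y_(i+1) − y_i)/h_i = 2/3, 2/3, -1/3:
  3·σ_0 + 12·σ_1 + 3·σ_2 = 6(Δ_1 - Δ_0) = 0
  3·σ_1 + 12·σ_2 + 3·σ_3 = 6(Δ_2 - Δ_1) = -6
Natural end conditions: σ_0 = σ_3 = 0.
Hence σ_0 = 0, σ_1 = 2/15, σ_2 = -8/15, σ_3 = 0.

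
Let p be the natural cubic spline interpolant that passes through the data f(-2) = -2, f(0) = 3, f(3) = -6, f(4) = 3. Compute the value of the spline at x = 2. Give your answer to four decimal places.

-6.4038

With M_i denoting the second derivative at x_i, h_i = 2, 3, 1, and Δ_i = (y_(i+1) − y_i)/h_i = 5/2, -3, 9:
  2·M_0 + 10·M_1 + 3·M_2 = 6(Δ_1 - Δ_0) = -33
  3·M_1 + 8·M_2 + 1·M_3 = 6(Δ_2 - Δ_1) = 72
Natural end conditions: M_0 = M_3 = 0.
Solving: M_0 = 0, M_1 = -480/71, M_2 = 819/71, M_3 = 0.
On [0, 3], p(x) = 3 - 285/142·x - 240/71·x² + 433/426·x³.
With x = 2: p(2) = -1364/213.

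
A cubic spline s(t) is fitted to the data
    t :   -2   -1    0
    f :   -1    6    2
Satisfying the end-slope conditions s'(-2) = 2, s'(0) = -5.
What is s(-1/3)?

4

Write σ_i for s''(x_i). With h_i = 1, 1 and divided differences Δ_i = 7, -4, the continuity of s' gives the tridiagonal system
  1·σ_0 + 4·σ_1 + 1·σ_2 = 6(Δ_1 - Δ_0) = -66
Clamped end conditions give two more equations: 2h_0·σ_0 + h_0·σ_1 = 6(Δ_0 - s'(-2)) = 30 and h_1·σ_1 + 2h_1·σ_2 = 6(s'(0) - Δ_1) = -6.
Solving: σ_0 = 28, σ_1 = -26, σ_2 = 10.
On [-1, 0], s(t) = 6 + 3·(t + 1) - 13·(t + 1)² + 6·(t + 1)³.
With (t + 1) = 2/3: s(-1/3) = 4.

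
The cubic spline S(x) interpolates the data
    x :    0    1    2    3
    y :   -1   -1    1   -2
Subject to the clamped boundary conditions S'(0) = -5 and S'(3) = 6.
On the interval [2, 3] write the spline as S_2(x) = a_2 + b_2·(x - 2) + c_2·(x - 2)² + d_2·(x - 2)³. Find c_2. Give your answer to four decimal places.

-8.7333

Write m_i for S''(x_i). With h_i = 1, 1, 1 and divided differences Δ_i = 0, 2, -3, the continuity of S' gives the tridiagonal system
  1·m_0 + 4·m_1 + 1·m_2 = 6(Δ_1 - Δ_0) = 12
  1·m_1 + 4·m_2 + 1·m_3 = 6(Δ_2 - Δ_1) = -30
Clamped end conditions give two more equations: 2h_0·m_0 + h_0·m_1 = 6(Δ_0 - S'(0)) = 30 and h_2·m_2 + 2h_2·m_3 = 6(S'(3) - Δ_2) = 54.
Solving: m_0 = 194/15, m_1 = 62/15, m_2 = -262/15, m_3 = 536/15.
On [2, 3], with S_2(x) = a_2 + b_2·(x - 2) + c_2·(x - 2)² + d_2·(x - 2)³: c_2 = m_2/2 = -131/15, d_2 = (m_3 - m_2)/(6h_2) = 133/15, b_2 = Δ_2 - h_2(2m_2 + m_3)/6 = -47/15.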